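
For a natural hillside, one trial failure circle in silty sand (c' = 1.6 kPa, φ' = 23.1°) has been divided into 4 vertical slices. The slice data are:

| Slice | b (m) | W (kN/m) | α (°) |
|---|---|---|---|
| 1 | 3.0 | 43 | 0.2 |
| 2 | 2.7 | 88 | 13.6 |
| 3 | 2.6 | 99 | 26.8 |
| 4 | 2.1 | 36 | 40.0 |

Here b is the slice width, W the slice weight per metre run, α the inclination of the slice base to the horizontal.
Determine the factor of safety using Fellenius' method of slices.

FS = 1.38

Ordinary method of slices: FS = Σ[c'·Δl_i + (W_i cosα_i)·tanφ'] / Σ W_i sinα_i, with Δl_i = b_i / cosα_i.
Slice 1: Δl = 3.0/cos0.2° = 3.000 m; N'_1 = 43·cos0.2° = 43.0; c'Δl = 4.80; W sinα = 0.2
Slice 2: Δl = 2.7/cos13.6° = 2.778 m; N'_2 = 88·cos13.6° = 85.5; c'Δl = 4.44; W sinα = 20.7
Slice 3: Δl = 2.6/cos26.8° = 2.913 m; N'_3 = 99·cos26.8° = 88.4; c'Δl = 4.66; W sinα = 44.6
Slice 4: Δl = 2.1/cos40.0° = 2.741 m; N'_4 = 36·cos40.0° = 27.6; c'Δl = 4.39; W sinα = 23.1
Σc'Δl = 18.3 kN/m; ΣN' = 244.5 kN/m; ΣW sinα = 88.6 kN/m
Resisting = 18.3 + 244.5·tan23.1° = 18.3 + 104.3 = 122.6 kN/m
FS = 122.6 / 88.6 = 1.383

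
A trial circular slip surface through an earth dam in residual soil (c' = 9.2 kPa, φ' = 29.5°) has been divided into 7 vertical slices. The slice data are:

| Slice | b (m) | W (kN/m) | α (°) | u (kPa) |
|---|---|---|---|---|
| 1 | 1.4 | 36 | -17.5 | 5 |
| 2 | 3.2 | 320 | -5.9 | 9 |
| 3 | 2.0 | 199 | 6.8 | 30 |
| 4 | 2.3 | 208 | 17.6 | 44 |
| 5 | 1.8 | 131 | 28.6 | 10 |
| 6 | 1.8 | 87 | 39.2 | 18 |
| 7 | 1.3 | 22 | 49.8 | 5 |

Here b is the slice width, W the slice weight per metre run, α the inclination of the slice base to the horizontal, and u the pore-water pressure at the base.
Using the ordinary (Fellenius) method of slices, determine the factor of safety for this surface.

Ordinary method of slices: FS = Σ[c'·Δl_i + (W_i cosα_i − u_i·Δl_i)·tanφ'] / Σ W_i sinα_i, with Δl_i = b_i / cosα_i.
Slice 1: Δl = 1.4/cos(-17.5°) = 1.468 m; N'_1 = 36·cos(-17.5°) − 5·1.468 = 27.0; c'Δl = 13.51; W sinα = -10.8
Slice 2: Δl = 3.2/cos(-5.9°) = 3.217 m; N'_2 = 320·cos(-5.9°) − 9·3.217 = 289.4; c'Δl = 29.60; W sinα = -32.9
Slice 3: Δl = 2.0/cos6.8° = 2.014 m; N'_3 = 199·cos6.8° − 30·2.014 = 137.2; c'Δl = 18.53; W sinα = 23.6
Slice 4: Δl = 2.3/cos17.6° = 2.413 m; N'_4 = 208·cos17.6° − 44·2.413 = 92.1; c'Δl = 22.20; W sinα = 62.9
Slice 5: Δl = 1.8/cos28.6° = 2.050 m; N'_5 = 131·cos28.6° − 10·2.050 = 94.5; c'Δl = 18.86; W sinα = 62.7
Slice 6: Δl = 1.8/cos39.2° = 2.323 m; N'_6 = 87·cos39.2° − 18·2.323 = 25.6; c'Δl = 21.37; W sinα = 55.0
Slice 7: Δl = 1.3/cos49.8° = 2.014 m; N'_7 = 22·cos49.8° − 5·2.014 = 4.1; c'Δl = 18.53; W sinα = 16.8
Σc'Δl = 142.6 kN/m; ΣN' = 669.9 kN/m; ΣW sinα = 177.2 kN/m
Resisting = 142.6 + 669.9·tan29.5° = 142.6 + 379.0 = 521.6 kN/m
FS = 521.6 / 177.2 = 2.943

FS = 2.94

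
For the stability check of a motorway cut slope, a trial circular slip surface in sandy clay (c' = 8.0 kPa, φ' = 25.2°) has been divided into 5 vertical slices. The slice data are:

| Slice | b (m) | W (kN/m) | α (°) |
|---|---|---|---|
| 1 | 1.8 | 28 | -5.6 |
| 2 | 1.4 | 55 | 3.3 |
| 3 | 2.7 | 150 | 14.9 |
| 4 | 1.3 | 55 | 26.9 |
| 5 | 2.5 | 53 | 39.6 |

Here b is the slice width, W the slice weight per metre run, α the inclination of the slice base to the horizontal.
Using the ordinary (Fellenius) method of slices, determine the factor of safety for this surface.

FS = 2.41

Ordinary method of slices: FS = Σ[c'·Δl_i + (W_i cosα_i)·tanφ'] / Σ W_i sinα_i, with Δl_i = b_i / cosα_i.
Slice 1: Δl = 1.8/cos(-5.6°) = 1.809 m; N'_1 = 28·cos(-5.6°) = 27.9; c'Δl = 14.47; W sinα = -2.7
Slice 2: Δl = 1.4/cos3.3° = 1.402 m; N'_2 = 55·cos3.3° = 54.9; c'Δl = 11.22; W sinα = 3.2
Slice 3: Δl = 2.7/cos14.9° = 2.794 m; N'_3 = 150·cos14.9° = 145.0; c'Δl = 22.35; W sinα = 38.6
Slice 4: Δl = 1.3/cos26.9° = 1.458 m; N'_4 = 55·cos26.9° = 49.0; c'Δl = 11.66; W sinα = 24.9
Slice 5: Δl = 2.5/cos39.6° = 3.245 m; N'_5 = 53·cos39.6° = 40.8; c'Δl = 25.96; W sinα = 33.8
Σc'Δl = 85.7 kN/m; ΣN' = 317.6 kN/m; ΣW sinα = 97.7 kN/m
Resisting = 85.7 + 317.6·tan25.2° = 85.7 + 149.5 = 235.1 kN/m
FS = 235.1 / 97.7 = 2.407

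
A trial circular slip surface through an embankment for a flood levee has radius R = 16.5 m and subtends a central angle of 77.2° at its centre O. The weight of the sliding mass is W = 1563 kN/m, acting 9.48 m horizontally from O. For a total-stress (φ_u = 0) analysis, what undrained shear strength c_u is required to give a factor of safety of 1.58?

c_u = 63.8 kPa

FS = c_u·L_a·R / (W·d), so c_u = FS·W·d / (L_a·R).
Arc length L_a = R·θ = 16.5·(77.2°·π/180) = 16.5·1.3474 = 22.23 m
c_u = 1.58·1563·9.48 / (22.23·16.5) = 23411.2 / 366.83 = 63.82 kPa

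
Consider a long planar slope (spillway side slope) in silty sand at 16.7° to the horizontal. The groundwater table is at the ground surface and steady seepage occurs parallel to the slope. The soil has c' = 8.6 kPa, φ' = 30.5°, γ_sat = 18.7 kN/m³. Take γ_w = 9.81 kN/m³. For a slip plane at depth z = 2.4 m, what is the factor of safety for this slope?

FS = 1.63

With seepage parallel to the slope and the water table at the surface, the effective normal stress on the slip plane uses the buoyant unit weight γ' = γ_sat − γ_w while the driving shear stress uses γ_sat:
FS = [c' + γ' z cos²β tanφ'] / [γ_sat z sinβ cosβ]
γ' = 18.7 − 9.81 = 8.89 kN/m³
Numerator = 8.6 + 8.89·2.4·cos²16.7°·tan30.5° = 8.6 + 8.89·2.4·0.9174·0.5890 = 20.130 kPa
Denominator = 18.7·2.4·sin16.7°·cos16.7° = 18.7·2.4·0.2874·0.9578 = 12.353 kPa
FS = 20.130 / 12.353 = 1.630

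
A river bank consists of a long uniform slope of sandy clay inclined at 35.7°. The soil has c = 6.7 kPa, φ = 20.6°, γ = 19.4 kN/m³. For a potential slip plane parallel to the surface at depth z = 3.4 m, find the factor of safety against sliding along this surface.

FS = 0.74

For an infinite slope with a slip plane parallel to the surface (no pore pressure): FS = [c + γz cos²β tanφ] / [γz sinβ cosβ].
γz = 19.4·3.4 = 65.96 kN/m²
Numerator = 6.7 + 65.96·cos²35.7°·tan20.6° = 6.7 + 65.96·0.6595·0.3759 = 23.050 kPa
Denominator = 65.96·sin35.7°·cos35.7° = 65.96·0.5835·0.8121 = 31.257 kPa
FS = 23.050 / 31.257 = 0.737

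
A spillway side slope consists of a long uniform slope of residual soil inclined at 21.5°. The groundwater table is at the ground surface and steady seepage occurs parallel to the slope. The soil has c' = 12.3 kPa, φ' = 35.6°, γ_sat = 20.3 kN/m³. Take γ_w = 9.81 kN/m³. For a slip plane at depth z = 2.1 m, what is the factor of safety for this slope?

FS = 1.79

With seepage parallel to the slope and the water table at the surface, the effective normal stress on the slip plane uses the buoyant unit weight γ' = γ_sat − γ_w while the driving shear stress uses γ_sat:
FS = [c' + γ' z cos²β tanφ'] / [γ_sat z sinβ cosβ]
γ' = 20.3 − 9.81 = 10.49 kN/m³
Numerator = 12.3 + 10.49·2.1·cos²21.5°·tan35.6° = 12.3 + 10.49·2.1·0.8657·0.7159 = 25.953 kPa
Denominator = 20.3·2.1·sin21.5°·cos21.5° = 20.3·2.1·0.3665·0.9304 = 14.537 kPa
FS = 25.953 / 14.537 = 1.785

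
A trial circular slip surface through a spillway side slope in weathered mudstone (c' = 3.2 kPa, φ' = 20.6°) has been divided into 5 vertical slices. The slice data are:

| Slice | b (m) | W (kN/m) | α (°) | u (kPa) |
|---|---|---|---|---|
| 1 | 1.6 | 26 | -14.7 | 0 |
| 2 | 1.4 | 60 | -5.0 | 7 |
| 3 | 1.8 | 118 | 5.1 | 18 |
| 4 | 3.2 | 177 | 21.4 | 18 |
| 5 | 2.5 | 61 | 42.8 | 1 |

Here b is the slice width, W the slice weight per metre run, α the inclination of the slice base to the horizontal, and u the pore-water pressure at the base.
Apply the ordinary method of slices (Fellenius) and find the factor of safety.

FS = 1.45

Ordinary method of slices: FS = Σ[c'·Δl_i + (W_i cosα_i − u_i·Δl_i)·tanφ'] / Σ W_i sinα_i, with Δl_i = b_i / cosα_i.
Slice 1: Δl = 1.6/cos(-14.7°) = 1.654 m; N'_1 = 26·cos(-14.7°) − 0·1.654 = 25.1; c'Δl = 5.29; W sinα = -6.6
Slice 2: Δl = 1.4/cos(-5.0°) = 1.405 m; N'_2 = 60·cos(-5.0°) − 7·1.405 = 49.9; c'Δl = 4.50; W sinα = -5.2
Slice 3: Δl = 1.8/cos5.1° = 1.807 m; N'_3 = 118·cos5.1° − 18·1.807 = 85.0; c'Δl = 5.78; W sinα = 10.5
Slice 4: Δl = 3.2/cos21.4° = 3.437 m; N'_4 = 177·cos21.4° − 18·3.437 = 102.9; c'Δl = 11.00; W sinα = 64.6
Slice 5: Δl = 2.5/cos42.8° = 3.407 m; N'_5 = 61·cos42.8° − 1·3.407 = 41.4; c'Δl = 10.90; W sinα = 41.4
Σc'Δl = 37.5 kN/m; ΣN' = 304.4 kN/m; ΣW sinα = 104.7 kN/m
Resisting = 37.5 + 304.4·tan20.6° = 37.5 + 114.4 = 151.9 kN/m
FS = 151.9 / 104.7 = 1.451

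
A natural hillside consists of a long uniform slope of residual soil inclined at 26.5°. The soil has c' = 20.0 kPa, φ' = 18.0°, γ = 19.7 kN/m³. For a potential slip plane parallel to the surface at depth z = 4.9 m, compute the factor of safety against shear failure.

FS = 1.17

For an infinite slope with a slip plane parallel to the surface (no pore pressure): FS = [c' + γz cos²β tanφ'] / [γz sinβ cosβ].
γz = 19.7·4.9 = 96.53 kN/m²
Numerator = 20.0 + 96.53·cos²26.5°·tan18.0° = 20.0 + 96.53·0.8009·0.3249 = 45.120 kPa
Denominator = 96.53·sin26.5°·cos26.5° = 96.53·0.4462·0.8949 = 38.546 kPa
FS = 45.120 / 38.546 = 1.171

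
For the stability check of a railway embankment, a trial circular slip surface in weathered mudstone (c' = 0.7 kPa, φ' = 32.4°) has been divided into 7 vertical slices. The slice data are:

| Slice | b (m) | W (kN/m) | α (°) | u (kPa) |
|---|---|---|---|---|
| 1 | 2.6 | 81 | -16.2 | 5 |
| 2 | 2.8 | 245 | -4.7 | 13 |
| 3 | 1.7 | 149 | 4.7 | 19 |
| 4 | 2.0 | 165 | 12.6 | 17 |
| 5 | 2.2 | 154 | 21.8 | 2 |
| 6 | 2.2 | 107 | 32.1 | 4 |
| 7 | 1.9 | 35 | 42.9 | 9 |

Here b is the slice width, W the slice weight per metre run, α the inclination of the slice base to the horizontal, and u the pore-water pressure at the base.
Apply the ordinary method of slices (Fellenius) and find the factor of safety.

FS = 3.33

Ordinary method of slices: FS = Σ[c'·Δl_i + (W_i cosα_i − u_i·Δl_i)·tanφ'] / Σ W_i sinα_i, with Δl_i = b_i / cosα_i.
Slice 1: Δl = 2.6/cos(-16.2°) = 2.708 m; N'_1 = 81·cos(-16.2°) − 5·2.708 = 64.2; c'Δl = 1.90; W sinα = -22.6
Slice 2: Δl = 2.8/cos(-4.7°) = 2.809 m; N'_2 = 245·cos(-4.7°) − 13·2.809 = 207.7; c'Δl = 1.97; W sinα = -20.1
Slice 3: Δl = 1.7/cos4.7° = 1.706 m; N'_3 = 149·cos4.7° − 19·1.706 = 116.1; c'Δl = 1.19; W sinα = 12.2
Slice 4: Δl = 2.0/cos12.6° = 2.049 m; N'_4 = 165·cos12.6° − 17·2.049 = 126.2; c'Δl = 1.43; W sinα = 36.0
Slice 5: Δl = 2.2/cos21.8° = 2.369 m; N'_5 = 154·cos21.8° − 2·2.369 = 138.2; c'Δl = 1.66; W sinα = 57.2
Slice 6: Δl = 2.2/cos32.1° = 2.597 m; N'_6 = 107·cos32.1° − 4·2.597 = 80.3; c'Δl = 1.82; W sinα = 56.9
Slice 7: Δl = 1.9/cos42.9° = 2.594 m; N'_7 = 35·cos42.9° − 9·2.594 = 2.3; c'Δl = 1.82; W sinα = 23.8
Σc'Δl = 11.8 kN/m; ΣN' = 735.0 kN/m; ΣW sinα = 143.4 kN/m
Resisting = 11.8 + 735.0·tan32.4° = 11.8 + 466.4 = 478.2 kN/m
FS = 478.2 / 143.4 = 3.335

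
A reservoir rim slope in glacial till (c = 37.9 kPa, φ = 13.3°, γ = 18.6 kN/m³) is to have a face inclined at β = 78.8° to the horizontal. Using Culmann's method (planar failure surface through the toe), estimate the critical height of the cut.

Culmann's analysis gives the critical failure plane at α_cr = (β + φ)/2 = (78.8 + 13.3)/2 = 46.0°, and the critical height
H_c = (4c/γ) · sinβ cosφ / [1 − cos(β − φ)]
    = (4·37.9/18.6) · sin78.8°·cos13.3° / [1 − cos(65.5°)]
    = 8.151 · 0.9810·0.9732 / [1 − 0.4147]
    = 8.151 · 0.9546 / 0.5853
    = 13.29 m

H_c = 13.29 m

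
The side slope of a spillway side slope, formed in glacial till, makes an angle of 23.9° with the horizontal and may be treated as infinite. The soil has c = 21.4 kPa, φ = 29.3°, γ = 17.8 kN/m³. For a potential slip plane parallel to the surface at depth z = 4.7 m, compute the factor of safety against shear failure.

FS = 1.96

For an infinite slope with a slip plane parallel to the surface (no pore pressure): FS = [c + γz cos²β tanφ] / [γz sinβ cosβ].
γz = 17.8·4.7 = 83.66 kN/m²
Numerator = 21.4 + 83.66·cos²23.9°·tan29.3° = 21.4 + 83.66·0.8359·0.5612 = 60.642 kPa
Denominator = 83.66·sin23.9°·cos23.9° = 83.66·0.4051·0.9143 = 30.988 kPa
FS = 60.642 / 30.988 = 1.957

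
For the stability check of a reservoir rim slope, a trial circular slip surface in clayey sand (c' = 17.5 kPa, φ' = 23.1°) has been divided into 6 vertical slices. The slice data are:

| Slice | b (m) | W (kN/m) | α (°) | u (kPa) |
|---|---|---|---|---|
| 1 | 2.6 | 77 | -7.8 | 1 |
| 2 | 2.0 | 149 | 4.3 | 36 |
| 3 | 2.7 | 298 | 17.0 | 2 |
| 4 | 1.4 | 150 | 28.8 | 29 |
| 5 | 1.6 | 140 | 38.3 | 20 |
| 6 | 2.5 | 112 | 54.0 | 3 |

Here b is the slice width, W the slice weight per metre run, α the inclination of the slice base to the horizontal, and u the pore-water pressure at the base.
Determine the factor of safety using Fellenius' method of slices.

FS = 1.60

Ordinary method of slices: FS = Σ[c'·Δl_i + (W_i cosα_i − u_i·Δl_i)·tanφ'] / Σ W_i sinα_i, with Δl_i = b_i / cosα_i.
Slice 1: Δl = 2.6/cos(-7.8°) = 2.624 m; N'_1 = 77·cos(-7.8°) − 1·2.624 = 73.7; c'Δl = 45.92; W sinα = -10.5
Slice 2: Δl = 2.0/cos4.3° = 2.006 m; N'_2 = 149·cos4.3° − 36·2.006 = 76.4; c'Δl = 35.10; W sinα = 11.2
Slice 3: Δl = 2.7/cos17.0° = 2.823 m; N'_3 = 298·cos17.0° − 2·2.823 = 279.3; c'Δl = 49.41; W sinα = 87.1
Slice 4: Δl = 1.4/cos28.8° = 1.598 m; N'_4 = 150·cos28.8° − 29·1.598 = 85.1; c'Δl = 27.96; W sinα = 72.3
Slice 5: Δl = 1.6/cos38.3° = 2.039 m; N'_5 = 140·cos38.3° − 20·2.039 = 69.1; c'Δl = 35.68; W sinα = 86.8
Slice 6: Δl = 2.5/cos54.0° = 4.253 m; N'_6 = 112·cos54.0° − 3·4.253 = 53.1; c'Δl = 74.43; W sinα = 90.6
Σc'Δl = 268.5 kN/m; ΣN' = 636.7 kN/m; ΣW sinα = 337.5 kN/m
Resisting = 268.5 + 636.7·tan23.1° = 268.5 + 271.6 = 540.1 kN/m
FS = 540.1 / 337.5 = 1.600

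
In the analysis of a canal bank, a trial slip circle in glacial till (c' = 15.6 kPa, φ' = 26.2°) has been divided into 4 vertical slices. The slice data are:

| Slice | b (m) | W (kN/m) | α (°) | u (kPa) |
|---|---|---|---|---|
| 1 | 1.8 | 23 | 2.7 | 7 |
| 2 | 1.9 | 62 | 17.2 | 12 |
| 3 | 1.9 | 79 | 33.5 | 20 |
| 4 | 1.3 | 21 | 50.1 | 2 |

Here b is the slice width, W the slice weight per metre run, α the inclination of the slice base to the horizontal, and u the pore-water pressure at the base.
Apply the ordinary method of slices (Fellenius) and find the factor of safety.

FS = 2.07

Ordinary method of slices: FS = Σ[c'·Δl_i + (W_i cosα_i − u_i·Δl_i)·tanφ'] / Σ W_i sinα_i, with Δl_i = b_i / cosα_i.
Slice 1: Δl = 1.8/cos2.7° = 1.802 m; N'_1 = 23·cos2.7° − 7·1.802 = 10.4; c'Δl = 28.11; W sinα = 1.1
Slice 2: Δl = 1.9/cos17.2° = 1.989 m; N'_2 = 62·cos17.2° − 12·1.989 = 35.4; c'Δl = 31.03; W sinα = 18.3
Slice 3: Δl = 1.9/cos33.5° = 2.278 m; N'_3 = 79·cos33.5° − 20·2.278 = 20.3; c'Δl = 35.54; W sinα = 43.6
Slice 4: Δl = 1.3/cos50.1° = 2.027 m; N'_4 = 21·cos50.1° − 2·2.027 = 9.4; c'Δl = 31.62; W sinα = 16.1
Σc'Δl = 126.3 kN/m; ΣN' = 75.4 kN/m; ΣW sinα = 79.1 kN/m
Resisting = 126.3 + 75.4·tan26.2° = 126.3 + 37.1 = 163.4 kN/m
FS = 163.4 / 79.1 = 2.065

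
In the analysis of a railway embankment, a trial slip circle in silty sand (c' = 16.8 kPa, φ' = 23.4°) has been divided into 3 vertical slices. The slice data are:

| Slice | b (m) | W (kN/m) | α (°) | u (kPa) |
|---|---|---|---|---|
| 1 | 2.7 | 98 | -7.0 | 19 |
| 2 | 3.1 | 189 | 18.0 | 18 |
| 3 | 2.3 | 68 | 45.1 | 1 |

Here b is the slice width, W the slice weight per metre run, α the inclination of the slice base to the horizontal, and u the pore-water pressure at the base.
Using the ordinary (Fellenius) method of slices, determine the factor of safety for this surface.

FS = 2.61

Ordinary method of slices: FS = Σ[c'·Δl_i + (W_i cosα_i − u_i·Δl_i)·tanφ'] / Σ W_i sinα_i, with Δl_i = b_i / cosα_i.
Slice 1: Δl = 2.7/cos(-7.0°) = 2.720 m; N'_1 = 98·cos(-7.0°) − 19·2.720 = 45.6; c'Δl = 45.70; W sinα = -11.9
Slice 2: Δl = 3.1/cos18.0° = 3.260 m; N'_2 = 189·cos18.0° − 18·3.260 = 121.1; c'Δl = 54.76; W sinα = 58.4
Slice 3: Δl = 2.3/cos45.1° = 3.258 m; N'_3 = 68·cos45.1° − 1·3.258 = 44.7; c'Δl = 54.74; W sinα = 48.2
Σc'Δl = 155.2 kN/m; ΣN' = 211.4 kN/m; ΣW sinα = 94.6 kN/m
Resisting = 155.2 + 211.4·tan23.4° = 155.2 + 91.5 = 246.7 kN/m
FS = 246.7 / 94.6 = 2.607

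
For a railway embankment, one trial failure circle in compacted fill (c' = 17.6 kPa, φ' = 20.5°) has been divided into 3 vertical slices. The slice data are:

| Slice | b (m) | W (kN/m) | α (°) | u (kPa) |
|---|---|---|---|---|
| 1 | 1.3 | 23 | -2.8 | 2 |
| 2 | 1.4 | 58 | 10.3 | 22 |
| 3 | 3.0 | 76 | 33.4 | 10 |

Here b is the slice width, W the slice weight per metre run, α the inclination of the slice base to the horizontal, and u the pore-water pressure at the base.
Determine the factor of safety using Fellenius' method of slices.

Ordinary method of slices: FS = Σ[c'·Δl_i + (W_i cosα_i − u_i·Δl_i)·tanφ'] / Σ W_i sinα_i, with Δl_i = b_i / cosα_i.
Slice 1: Δl = 1.3/cos(-2.8°) = 1.302 m; N'_1 = 23·cos(-2.8°) − 2·1.302 = 20.4; c'Δl = 22.91; W sinα = -1.1
Slice 2: Δl = 1.4/cos10.3° = 1.423 m; N'_2 = 58·cos10.3° − 22·1.423 = 25.8; c'Δl = 25.04; W sinα = 10.4
Slice 3: Δl = 3.0/cos33.4° = 3.593 m; N'_3 = 76·cos33.4° − 10·3.593 = 27.5; c'Δl = 63.25; W sinα = 41.8
Σc'Δl = 111.2 kN/m; ΣN' = 73.6 kN/m; ΣW sinα = 51.1 kN/m
Resisting = 111.2 + 73.6·tan20.5° = 111.2 + 27.5 = 138.7 kN/m
FS = 138.7 / 51.1 = 2.716

FS = 2.72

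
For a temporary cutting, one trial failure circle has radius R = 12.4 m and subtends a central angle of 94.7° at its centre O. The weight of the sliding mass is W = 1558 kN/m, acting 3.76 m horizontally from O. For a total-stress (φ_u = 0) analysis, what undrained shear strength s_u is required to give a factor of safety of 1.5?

FS = s_u·L_a·R / (W·d), so s_u = FS·W·d / (L_a·R).
Arc length L_a = R·θ = 12.4·(94.7°·π/180) = 12.4·1.6528 = 20.50 m
s_u = 1.5·1558·3.76 / (20.50·12.4) = 8787.1 / 254.14 = 34.58 kPa

s_u = 34.6 kPa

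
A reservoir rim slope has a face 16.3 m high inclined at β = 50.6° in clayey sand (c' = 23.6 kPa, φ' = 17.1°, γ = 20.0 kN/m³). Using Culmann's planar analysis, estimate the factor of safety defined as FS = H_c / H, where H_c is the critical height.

FS = 1.29

H_c = (4c'/γ) · sinβ cosφ' / [1 − cos(β − φ')]
    = (4·23.6/20.0) · sin50.6°·cos17.1° / [1 − cos33.5°]
    = 4.720 · 0.7386 / 0.1661 = 20.99 m
FS = H_c / H = 20.99 / 16.3 = 1.287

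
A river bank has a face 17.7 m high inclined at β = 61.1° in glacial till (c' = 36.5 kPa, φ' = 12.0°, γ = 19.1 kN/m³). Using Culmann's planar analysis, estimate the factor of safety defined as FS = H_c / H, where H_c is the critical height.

H_c = (4c'/γ) · sinβ cosφ' / [1 − cos(β − φ')]
    = (4·36.5/19.1) · sin61.1°·cos12.0° / [1 − cos49.1°]
    = 7.644 · 0.8563 / 0.3453 = 18.96 m
FS = H_c / H = 18.96 / 17.7 = 1.071

FS = 1.07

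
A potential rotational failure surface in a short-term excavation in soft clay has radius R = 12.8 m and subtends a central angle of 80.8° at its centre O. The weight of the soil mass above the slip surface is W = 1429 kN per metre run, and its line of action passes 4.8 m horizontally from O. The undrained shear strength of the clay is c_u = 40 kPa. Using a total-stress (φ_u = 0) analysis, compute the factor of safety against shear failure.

Taking moments about the centre O, the resisting moment is provided by the undrained shear strength acting along the arc:
Arc length L_a = R·θ = 12.8·(80.8°·π/180) = 12.8·1.4102 = 18.05 m
M_R = c_u·L_a·R = 40·18.05·12.8 = 9242.1 kN·m/m
M_D = W·d = 1429·4.8 = 6859.2 kN·m/m
FS = M_R / M_D = 9242.1 / 6859.2 = 1.347

FS = 1.35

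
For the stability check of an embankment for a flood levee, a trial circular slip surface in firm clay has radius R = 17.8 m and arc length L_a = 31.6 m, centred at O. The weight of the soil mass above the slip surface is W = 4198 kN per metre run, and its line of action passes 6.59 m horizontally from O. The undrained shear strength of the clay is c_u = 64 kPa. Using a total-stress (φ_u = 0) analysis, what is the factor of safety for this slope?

Taking moments about the centre O, the resisting moment is provided by the undrained shear strength acting along the arc:
M_R = c_u·L_a·R = 64·31.60·17.8 = 35998.7 kN·m/m
M_D = W·d = 4198·6.59 = 27664.8 kN·m/m
FS = M_R / M_D = 35998.7 / 27664.8 = 1.301

FS = 1.30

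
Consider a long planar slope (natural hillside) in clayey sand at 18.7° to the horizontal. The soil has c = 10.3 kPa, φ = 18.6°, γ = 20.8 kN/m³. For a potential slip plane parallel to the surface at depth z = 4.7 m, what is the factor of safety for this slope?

FS = 1.34

For an infinite slope with a slip plane parallel to the surface (no pore pressure): FS = [c + γz cos²β tanφ] / [γz sinβ cosβ].
γz = 20.8·4.7 = 97.76 kN/m²
Numerator = 10.3 + 97.76·cos²18.7°·tan18.6° = 10.3 + 97.76·0.8972·0.3365 = 39.818 kPa
Denominator = 97.76·sin18.7°·cos18.7° = 97.76·0.3206·0.9472 = 29.689 kPa
FS = 39.818 / 29.689 = 1.341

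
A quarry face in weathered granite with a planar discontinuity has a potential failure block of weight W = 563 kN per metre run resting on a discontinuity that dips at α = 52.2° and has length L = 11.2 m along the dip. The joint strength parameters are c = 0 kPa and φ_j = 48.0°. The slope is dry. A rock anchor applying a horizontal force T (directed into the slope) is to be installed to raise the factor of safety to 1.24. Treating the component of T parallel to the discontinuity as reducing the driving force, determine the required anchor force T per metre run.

T = 103 kN/m

Resolving forces along and normal to the sliding plane, with the horizontal anchor force T adding T·sinα to the effective normal force and T·cosα acting up the plane against the driving force:
FS = [cL + (W cosα + T sinα) tanφ_j] / [W sinα − T cosα]
Without the anchor: N' = 345.1 kN/m, driving T_d = 444.9 kN/m, resisting R = 0·11.2 + 345.1·tan48.0° = 383.2 kN/m, FS = 0.86.
Setting FS = 1.24 and solving for T:
1.24·(444.9 − T cos52.2°) = 383.2 + T sin52.2°·tan48.0°
T·(sin52.2°·tan48.0° + 1.24·cos52.2°) = 1.24·444.9 − 383.2
T·(0.7902·1.1106 + 1.24·0.6129) = 551.6 − 383.2 = 168.4
T·1.6376 = 168.4
T = 102.8 kN/m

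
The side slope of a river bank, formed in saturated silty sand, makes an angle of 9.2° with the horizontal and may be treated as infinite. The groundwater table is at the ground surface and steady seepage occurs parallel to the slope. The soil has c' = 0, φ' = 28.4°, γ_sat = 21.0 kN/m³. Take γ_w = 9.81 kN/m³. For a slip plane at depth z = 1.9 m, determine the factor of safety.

FS = 1.78

With seepage parallel to the slope and the water table at the surface, the effective normal stress on the slip plane uses the buoyant unit weight γ' = γ_sat − γ_w while the driving shear stress uses γ_sat:
FS = [c' + γ' z cos²β tanφ'] / [γ_sat z sinβ cosβ]
(For c' = 0 this reduces to FS = (γ'/γ_sat)·tanφ'/tanβ.)
γ' = 21.0 − 9.81 = 11.19 kN/m³
Numerator = 0.0 + 11.19·1.9·cos²9.2°·tan28.4° = 0.0 + 11.19·1.9·0.9744·0.5407 = 11.202 kPa
Denominator = 21.0·1.9·sin9.2°·cos9.2° = 21.0·1.9·0.1599·0.9871 = 6.297 kPa
FS = 11.202 / 6.297 = 1.779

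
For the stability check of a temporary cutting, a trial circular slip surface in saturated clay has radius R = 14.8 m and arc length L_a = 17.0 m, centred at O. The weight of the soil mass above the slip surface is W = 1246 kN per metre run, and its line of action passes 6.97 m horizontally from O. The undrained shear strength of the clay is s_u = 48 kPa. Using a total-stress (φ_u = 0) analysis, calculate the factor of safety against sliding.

FS = 1.39

Taking moments about the centre O, the resisting moment is provided by the undrained shear strength acting along the arc:
M_R = s_u·L_a·R = 48·17.00·14.8 = 12076.8 kN·m/m
M_D = W·d = 1246·6.97 = 8684.6 kN·m/m
FS = M_R / M_D = 12076.8 / 8684.6 = 1.391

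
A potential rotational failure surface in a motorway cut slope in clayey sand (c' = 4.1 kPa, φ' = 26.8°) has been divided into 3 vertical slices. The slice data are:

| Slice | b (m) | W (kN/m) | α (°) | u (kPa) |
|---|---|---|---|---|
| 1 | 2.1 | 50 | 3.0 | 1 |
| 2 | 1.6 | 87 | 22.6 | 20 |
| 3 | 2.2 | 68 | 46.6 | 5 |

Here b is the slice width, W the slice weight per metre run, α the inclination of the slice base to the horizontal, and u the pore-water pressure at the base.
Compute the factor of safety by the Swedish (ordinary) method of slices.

FS = 1.07

Ordinary method of slices: FS = Σ[c'·Δl_i + (W_i cosα_i − u_i·Δl_i)·tanφ'] / Σ W_i sinα_i, with Δl_i = b_i / cosα_i.
Slice 1: Δl = 2.1/cos3.0° = 2.103 m; N'_1 = 50·cos3.0° − 1·2.103 = 47.8; c'Δl = 8.62; W sinα = 2.6
Slice 2: Δl = 1.6/cos22.6° = 1.733 m; N'_2 = 87·cos22.6° − 20·1.733 = 45.7; c'Δl = 7.11; W sinα = 33.4
Slice 3: Δl = 2.2/cos46.6° = 3.202 m; N'_3 = 68·cos46.6° − 5·3.202 = 30.7; c'Δl = 13.13; W sinα = 49.4
Σc'Δl = 28.9 kN/m; ΣN' = 124.2 kN/m; ΣW sinα = 85.5 kN/m
Resisting = 28.9 + 124.2·tan26.8° = 28.9 + 62.7 = 91.6 kN/m
FS = 91.6 / 85.5 = 1.072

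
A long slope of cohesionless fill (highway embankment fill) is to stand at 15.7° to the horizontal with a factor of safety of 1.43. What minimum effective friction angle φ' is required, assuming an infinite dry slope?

FS = tanφ'/tanβ ⇒ tanφ' = FS · tanβ = 1.43 · tan15.7° = 0.4020
φ' = arctan(0.4020) = 21.90°

φ' = 21.9°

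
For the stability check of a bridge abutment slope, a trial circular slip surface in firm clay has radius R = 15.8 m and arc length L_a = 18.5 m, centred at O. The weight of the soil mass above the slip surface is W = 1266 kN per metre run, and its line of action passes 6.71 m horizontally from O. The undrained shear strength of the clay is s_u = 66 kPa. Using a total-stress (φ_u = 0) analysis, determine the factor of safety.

FS = 2.27

Taking moments about the centre O, the resisting moment is provided by the undrained shear strength acting along the arc:
M_R = s_u·L_a·R = 66·18.50·15.8 = 19291.8 kN·m/m
M_D = W·d = 1266·6.71 = 8494.9 kN·m/m
FS = M_R / M_D = 19291.8 / 8494.9 = 2.271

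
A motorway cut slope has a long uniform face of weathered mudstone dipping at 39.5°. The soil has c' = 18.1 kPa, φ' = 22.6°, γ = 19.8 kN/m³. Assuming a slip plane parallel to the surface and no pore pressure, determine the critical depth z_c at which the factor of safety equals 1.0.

z_c = 3.76 m

Setting FS = 1.00 in FS = [c' + γz cos²β tanφ'] / [γz sinβ cosβ] and solving for z:
z = c' / [γ cosβ (FS·sinβ − cosβ·tanφ')]
  = 18.1 / [19.8·cos39.5°·(1.00·sin39.5° − cos39.5°·tan22.6°)]
  = 18.1 / [19.8·0.7716·(1.00·0.6361 − 0.7716·0.4163)]
  = 18.1 / 4.8108 = 3.762 m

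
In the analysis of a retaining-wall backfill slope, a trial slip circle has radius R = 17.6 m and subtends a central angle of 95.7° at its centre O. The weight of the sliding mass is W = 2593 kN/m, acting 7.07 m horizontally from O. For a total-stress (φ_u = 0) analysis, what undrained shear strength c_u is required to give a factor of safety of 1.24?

c_u = 43.9 kPa

FS = c_u·L_a·R / (W·d), so c_u = FS·W·d / (L_a·R).
Arc length L_a = R·θ = 17.6·(95.7°·π/180) = 17.6·1.6703 = 29.40 m
c_u = 1.24·2593·7.07 / (29.40·17.6) = 22732.3 / 517.39 = 43.94 kPa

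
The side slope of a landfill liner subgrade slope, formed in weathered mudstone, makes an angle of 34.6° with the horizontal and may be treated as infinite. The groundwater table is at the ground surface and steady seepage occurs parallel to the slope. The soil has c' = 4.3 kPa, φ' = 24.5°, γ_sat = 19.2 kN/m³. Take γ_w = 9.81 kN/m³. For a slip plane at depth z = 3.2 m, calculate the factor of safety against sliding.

With seepage parallel to the slope and the water table at the surface, the effective normal stress on the slip plane uses the buoyant unit weight γ' = γ_sat − γ_w while the driving shear stress uses γ_sat:
FS = [c' + γ' z cos²β tanφ'] / [γ_sat z sinβ cosβ]
γ' = 19.2 − 9.81 = 9.39 kN/m³
Numerator = 4.3 + 9.39·3.2·cos²34.6°·tan24.5° = 4.3 + 9.39·3.2·0.6776·0.4557 = 13.578 kPa
Denominator = 19.2·3.2·sin34.6°·cos34.6° = 19.2·3.2·0.5678·0.8231 = 28.718 kPa
FS = 13.578 / 28.718 = 0.473

FS = 0.47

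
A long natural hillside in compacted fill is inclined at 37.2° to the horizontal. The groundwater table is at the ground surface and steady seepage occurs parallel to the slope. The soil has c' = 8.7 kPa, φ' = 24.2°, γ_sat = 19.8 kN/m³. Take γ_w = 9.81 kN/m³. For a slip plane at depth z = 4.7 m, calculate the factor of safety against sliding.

FS = 0.49

With seepage parallel to the slope and the water table at the surface, the effective normal stress on the slip plane uses the buoyant unit weight γ' = γ_sat − γ_w while the driving shear stress uses γ_sat:
FS = [c' + γ' z cos²β tanφ'] / [γ_sat z sinβ cosβ]
γ' = 19.8 − 9.81 = 9.99 kN/m³
Numerator = 8.7 + 9.99·4.7·cos²37.2°·tan24.2° = 8.7 + 9.99·4.7·0.6345·0.4494 = 22.088 kPa
Denominator = 19.8·4.7·sin37.2°·cos37.2° = 19.8·4.7·0.6046·0.7965 = 44.816 kPa
FS = 22.088 / 44.816 = 0.493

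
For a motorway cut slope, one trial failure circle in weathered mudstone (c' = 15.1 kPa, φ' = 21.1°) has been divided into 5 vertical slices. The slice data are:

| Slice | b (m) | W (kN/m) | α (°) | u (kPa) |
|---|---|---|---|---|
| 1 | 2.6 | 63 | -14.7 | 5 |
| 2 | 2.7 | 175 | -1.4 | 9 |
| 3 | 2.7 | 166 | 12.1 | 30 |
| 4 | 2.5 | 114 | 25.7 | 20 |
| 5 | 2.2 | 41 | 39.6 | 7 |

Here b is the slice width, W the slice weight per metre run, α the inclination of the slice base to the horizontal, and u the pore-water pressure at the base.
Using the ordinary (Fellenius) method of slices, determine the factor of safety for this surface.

Ordinary method of slices: FS = Σ[c'·Δl_i + (W_i cosα_i − u_i·Δl_i)·tanφ'] / Σ W_i sinα_i, with Δl_i = b_i / cosα_i.
Slice 1: Δl = 2.6/cos(-14.7°) = 2.688 m; N'_1 = 63·cos(-14.7°) − 5·2.688 = 47.5; c'Δl = 40.59; W sinα = -16.0
Slice 2: Δl = 2.7/cos(-1.4°) = 2.701 m; N'_2 = 175·cos(-1.4°) − 9·2.701 = 150.6; c'Δl = 40.78; W sinα = -4.3
Slice 3: Δl = 2.7/cos12.1° = 2.761 m; N'_3 = 166·cos12.1° − 30·2.761 = 79.5; c'Δl = 41.70; W sinα = 34.8
Slice 4: Δl = 2.5/cos25.7° = 2.774 m; N'_4 = 114·cos25.7° − 20·2.774 = 47.2; c'Δl = 41.89; W sinα = 49.4
Slice 5: Δl = 2.2/cos39.6° = 2.855 m; N'_5 = 41·cos39.6° − 7·2.855 = 11.6; c'Δl = 43.11; W sinα = 26.1
Σc'Δl = 208.1 kN/m; ΣN' = 336.4 kN/m; ΣW sinα = 90.1 kN/m
Resisting = 208.1 + 336.4·tan21.1° = 208.1 + 129.8 = 337.9 kN/m
FS = 337.9 / 90.1 = 3.750

FS = 3.75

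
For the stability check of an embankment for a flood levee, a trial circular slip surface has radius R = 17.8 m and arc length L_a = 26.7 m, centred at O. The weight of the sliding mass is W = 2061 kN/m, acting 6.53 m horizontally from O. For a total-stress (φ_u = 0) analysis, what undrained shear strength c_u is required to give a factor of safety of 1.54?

FS = c_u·L_a·R / (W·d), so c_u = FS·W·d / (L_a·R).
c_u = 1.54·2061·6.53 / (26.70·17.8) = 20725.8 / 475.26 = 43.61 kPa

c_u = 43.6 kPa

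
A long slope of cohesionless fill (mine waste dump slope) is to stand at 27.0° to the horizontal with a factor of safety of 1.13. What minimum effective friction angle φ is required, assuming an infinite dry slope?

φ = 29.9°

FS = tanφ/tanβ ⇒ tanφ = FS · tanβ = 1.13 · tan27.0° = 0.5758
φ = arctan(0.5758) = 29.93°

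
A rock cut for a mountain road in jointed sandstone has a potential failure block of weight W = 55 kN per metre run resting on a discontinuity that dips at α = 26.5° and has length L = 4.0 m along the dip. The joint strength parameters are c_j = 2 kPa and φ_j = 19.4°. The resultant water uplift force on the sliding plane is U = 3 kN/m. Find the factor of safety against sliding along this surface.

Resolving the block weight along and normal to the plane and applying the Mohr–Coulomb strength on the joint:
N' = W cosα − U = 55·cos26.5° − 3 = 46.2 kN/m
Driving force T = W sinα = 55·sin26.5° = 24.5 kN/m
Resisting force R = c_j·L + N'·tanφ_j = 2·4.0 + 46.2·tan19.4° = 8.0 + 16.3 = 24.3 kN/m
FS = R / T = 24.3 / 24.5 = 0.989

FS = 0.99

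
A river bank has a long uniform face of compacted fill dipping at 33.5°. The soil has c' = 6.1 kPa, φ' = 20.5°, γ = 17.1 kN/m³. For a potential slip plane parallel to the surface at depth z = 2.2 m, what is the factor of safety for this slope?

FS = 0.92

For an infinite slope with a slip plane parallel to the surface (no pore pressure): FS = [c' + γz cos²β tanφ'] / [γz sinβ cosβ].
γz = 17.1·2.2 = 37.62 kN/m²
Numerator = 6.1 + 37.62·cos²33.5°·tan20.5° = 6.1 + 37.62·0.6954·0.3739 = 15.881 kPa
Denominator = 37.62·sin33.5°·cos33.5° = 37.62·0.5519·0.8339 = 17.315 kPa
FS = 15.881 / 17.315 = 0.917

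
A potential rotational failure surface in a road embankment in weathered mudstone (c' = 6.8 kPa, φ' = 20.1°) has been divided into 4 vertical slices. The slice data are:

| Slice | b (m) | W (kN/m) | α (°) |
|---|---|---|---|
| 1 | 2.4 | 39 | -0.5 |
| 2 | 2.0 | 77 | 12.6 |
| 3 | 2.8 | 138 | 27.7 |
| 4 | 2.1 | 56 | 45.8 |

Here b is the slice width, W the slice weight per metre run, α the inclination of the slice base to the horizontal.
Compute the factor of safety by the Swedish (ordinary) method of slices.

FS = 1.43

Ordinary method of slices: FS = Σ[c'·Δl_i + (W_i cosα_i)·tanφ'] / Σ W_i sinα_i, with Δl_i = b_i / cosα_i.
Slice 1: Δl = 2.4/cos(-0.5°) = 2.400 m; N'_1 = 39·cos(-0.5°) = 39.0; c'Δl = 16.32; W sinα = -0.3
Slice 2: Δl = 2.0/cos12.6° = 2.049 m; N'_2 = 77·cos12.6° = 75.1; c'Δl = 13.94; W sinα = 16.8
Slice 3: Δl = 2.8/cos27.7° = 3.162 m; N'_3 = 138·cos27.7° = 122.2; c'Δl = 21.50; W sinα = 64.1
Slice 4: Δl = 2.1/cos45.8° = 3.012 m; N'_4 = 56·cos45.8° = 39.0; c'Δl = 20.48; W sinα = 40.1
Σc'Δl = 72.2 kN/m; ΣN' = 275.4 kN/m; ΣW sinα = 120.8 kN/m
Resisting = 72.2 + 275.4·tan20.1° = 72.2 + 100.8 = 173.0 kN/m
FS = 173.0 / 120.8 = 1.433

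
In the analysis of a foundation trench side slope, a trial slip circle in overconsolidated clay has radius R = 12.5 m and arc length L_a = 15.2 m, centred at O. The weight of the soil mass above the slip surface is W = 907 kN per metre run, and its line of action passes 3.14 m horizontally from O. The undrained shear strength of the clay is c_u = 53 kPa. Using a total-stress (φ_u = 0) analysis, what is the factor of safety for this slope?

Taking moments about the centre O, the resisting moment is provided by the undrained shear strength acting along the arc:
M_R = c_u·L_a·R = 53·15.20·12.5 = 10070.0 kN·m/m
M_D = W·d = 907·3.14 = 2848.0 kN·m/m
FS = M_R / M_D = 10070.0 / 2848.0 = 3.536

FS = 3.54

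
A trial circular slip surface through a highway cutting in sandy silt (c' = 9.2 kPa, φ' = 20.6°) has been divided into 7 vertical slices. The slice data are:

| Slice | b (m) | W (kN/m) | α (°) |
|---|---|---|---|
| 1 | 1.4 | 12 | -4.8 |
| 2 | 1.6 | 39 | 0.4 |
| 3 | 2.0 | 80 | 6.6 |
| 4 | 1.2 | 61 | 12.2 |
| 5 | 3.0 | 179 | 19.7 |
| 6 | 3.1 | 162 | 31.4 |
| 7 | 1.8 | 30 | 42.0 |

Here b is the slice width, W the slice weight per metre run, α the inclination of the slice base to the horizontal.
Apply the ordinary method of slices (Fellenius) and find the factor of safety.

FS = 1.81

Ordinary method of slices: FS = Σ[c'·Δl_i + (W_i cosα_i)·tanφ'] / Σ W_i sinα_i, with Δl_i = b_i / cosα_i.
Slice 1: Δl = 1.4/cos(-4.8°) = 1.405 m; N'_1 = 12·cos(-4.8°) = 12.0; c'Δl = 12.93; W sinα = -1.0
Slice 2: Δl = 1.6/cos0.4° = 1.600 m; N'_2 = 39·cos0.4° = 39.0; c'Δl = 14.72; W sinα = 0.3
Slice 3: Δl = 2.0/cos6.6° = 2.013 m; N'_3 = 80·cos6.6° = 79.5; c'Δl = 18.52; W sinα = 9.2
Slice 4: Δl = 1.2/cos12.2° = 1.228 m; N'_4 = 61·cos12.2° = 59.6; c'Δl = 11.30; W sinα = 12.9
Slice 5: Δl = 3.0/cos19.7° = 3.187 m; N'_5 = 179·cos19.7° = 168.5; c'Δl = 29.32; W sinα = 60.3
Slice 6: Δl = 3.1/cos31.4° = 3.632 m; N'_6 = 162·cos31.4° = 138.3; c'Δl = 33.41; W sinα = 84.4
Slice 7: Δl = 1.8/cos42.0° = 2.422 m; N'_7 = 30·cos42.0° = 22.3; c'Δl = 22.28; W sinα = 20.1
Σc'Δl = 142.5 kN/m; ΣN' = 519.1 kN/m; ΣW sinα = 186.2 kN/m
Resisting = 142.5 + 519.1·tan20.6° = 142.5 + 195.1 = 337.6 kN/m
FS = 337.6 / 186.2 = 1.813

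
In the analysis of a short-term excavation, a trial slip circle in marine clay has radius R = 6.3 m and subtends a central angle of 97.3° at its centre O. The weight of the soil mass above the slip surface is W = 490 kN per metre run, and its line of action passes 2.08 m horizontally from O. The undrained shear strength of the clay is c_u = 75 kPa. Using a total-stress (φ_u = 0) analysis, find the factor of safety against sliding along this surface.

Taking moments about the centre O, the resisting moment is provided by the undrained shear strength acting along the arc:
Arc length L_a = R·θ = 6.3·(97.3°·π/180) = 6.3·1.6982 = 10.70 m
M_R = c_u·L_a·R = 75·10.70·6.3 = 5055.1 kN·m/m
M_D = W·d = 490·2.08 = 1019.2 kN·m/m
FS = M_R / M_D = 5055.1 / 1019.2 = 4.960

FS = 4.96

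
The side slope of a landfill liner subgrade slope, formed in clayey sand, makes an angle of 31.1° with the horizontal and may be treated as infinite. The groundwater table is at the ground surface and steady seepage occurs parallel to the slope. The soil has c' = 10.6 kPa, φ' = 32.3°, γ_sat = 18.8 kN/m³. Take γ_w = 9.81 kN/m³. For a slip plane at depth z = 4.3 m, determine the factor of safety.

With seepage parallel to the slope and the water table at the surface, the effective normal stress on the slip plane uses the buoyant unit weight γ' = γ_sat − γ_w while the driving shear stress uses γ_sat:
FS = [c' + γ' z cos²β tanφ'] / [γ_sat z sinβ cosβ]
γ' = 18.8 − 9.81 = 8.99 kN/m³
Numerator = 10.6 + 8.99·4.3·cos²31.1°·tan32.3° = 10.6 + 8.99·4.3·0.7332·0.6322 = 28.518 kPa
Denominator = 18.8·4.3·sin31.1°·cos31.1° = 18.8·4.3·0.5165·0.8563 = 35.755 kPa
FS = 28.518 / 35.755 = 0.798

FS = 0.80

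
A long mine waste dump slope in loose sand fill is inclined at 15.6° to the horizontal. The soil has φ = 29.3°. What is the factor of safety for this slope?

For a dry cohesionless infinite slope the factor of safety is FS = tanφ / tanβ.
FS = tan29.3° / tan15.6° = 0.5612 / 0.2792 = 2.010

FS = 2.01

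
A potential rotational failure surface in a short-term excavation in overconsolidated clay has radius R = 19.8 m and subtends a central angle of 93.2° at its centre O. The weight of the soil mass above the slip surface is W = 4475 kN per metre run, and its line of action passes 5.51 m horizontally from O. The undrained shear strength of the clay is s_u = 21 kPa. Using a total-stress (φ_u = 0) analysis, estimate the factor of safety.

Taking moments about the centre O, the resisting moment is provided by the undrained shear strength acting along the arc:
Arc length L_a = R·θ = 19.8·(93.2°·π/180) = 19.8·1.6266 = 32.21 m
M_R = s_u·L_a·R = 21·32.21·19.8 = 13391.9 kN·m/m
M_D = W·d = 4475·5.51 = 24657.2 kN·m/m
FS = M_R / M_D = 13391.9 / 24657.2 = 0.543

FS = 0.54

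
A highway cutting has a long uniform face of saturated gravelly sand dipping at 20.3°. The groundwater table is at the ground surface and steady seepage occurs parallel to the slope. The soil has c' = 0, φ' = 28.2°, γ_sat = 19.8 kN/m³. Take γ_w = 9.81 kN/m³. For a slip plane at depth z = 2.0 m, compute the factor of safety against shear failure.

FS = 0.73

With seepage parallel to the slope and the water table at the surface, the effective normal stress on the slip plane uses the buoyant unit weight γ' = γ_sat − γ_w while the driving shear stress uses γ_sat:
FS = [c' + γ' z cos²β tanφ'] / [γ_sat z sinβ cosβ]
(For c' = 0 this reduces to FS = (γ'/γ_sat)·tanφ'/tanβ.)
γ' = 19.8 − 9.81 = 9.99 kN/m³
Numerator = 0.0 + 9.99·2.0·cos²20.3°·tan28.2° = 0.0 + 9.99·2.0·0.8796·0.5362 = 9.424 kPa
Denominator = 19.8·2.0·sin20.3°·cos20.3° = 19.8·2.0·0.3469·0.9379 = 12.885 kPa
FS = 9.424 / 12.885 = 0.731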